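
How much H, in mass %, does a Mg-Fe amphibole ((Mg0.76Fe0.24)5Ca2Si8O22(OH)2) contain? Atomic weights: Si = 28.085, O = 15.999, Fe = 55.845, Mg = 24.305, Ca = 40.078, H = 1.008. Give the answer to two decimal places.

Formula mass = 3.80×24.305 + 1.20×55.845 + 2×40.078 + 8×28.085 + 24×15.999 + 2×1.008 = 850.201 g/mol, of which 2.016 g is H.
So H makes up 2.016/850.201 = 0.0024 of the mass, i.e. 0.24%.

0.24 mass %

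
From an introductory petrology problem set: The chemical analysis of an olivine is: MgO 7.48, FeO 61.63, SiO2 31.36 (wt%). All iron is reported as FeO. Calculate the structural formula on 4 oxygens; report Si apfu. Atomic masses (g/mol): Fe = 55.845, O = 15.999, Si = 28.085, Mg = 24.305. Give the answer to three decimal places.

1.000 Si apfu

MgO (M=40.304): mol = 0.18559; Mg = 0.18559, O = 0.18559.
FeO (M=71.844): mol = 0.85783; Fe = 0.85783, O = 0.85783.
SiO2 (M=60.083): mol = 0.52194; Si = 0.52194, O = 1.04388.
ΣO = 2.08730; factor = 4/ΣO = 1.91635.
Si apfu = 0.52194 × 1.91635 = 1.000.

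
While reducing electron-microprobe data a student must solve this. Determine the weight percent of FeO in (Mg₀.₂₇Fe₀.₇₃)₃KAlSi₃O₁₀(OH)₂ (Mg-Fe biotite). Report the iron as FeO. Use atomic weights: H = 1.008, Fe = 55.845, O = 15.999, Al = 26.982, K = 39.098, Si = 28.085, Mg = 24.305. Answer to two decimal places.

M((Mg₀.₂₇Fe₀.₇₃)₃KAlSi₃O₁₀(OH)₂) = 486.327 g/mol; M(FeO) = 71.844 g/mol.
Moles FeO per formula unit = 2.19 Fe ÷ 1 = 2.1900.
FeO fraction = (2.1900 × 71.844) / 486.327 = 157.338/486.327 = 0.3235.

32.35 wt%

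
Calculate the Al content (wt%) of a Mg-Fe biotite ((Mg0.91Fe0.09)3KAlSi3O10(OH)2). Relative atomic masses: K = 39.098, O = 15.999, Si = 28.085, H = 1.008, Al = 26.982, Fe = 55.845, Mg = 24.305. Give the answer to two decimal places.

Molar mass of (Mg0.91Fe0.09)3KAlSi3O10(OH)2: 2.73*24.305 + 0.27*55.845 + 1*39.098 + 1*26.982 + 3*28.085 + 12*15.999 + 2*1.008 = 425.770 g/mol.
Mass of Al per formula unit: 1 × 26.982 = 26.982 g.
Weight fraction Al = 26.982 / 425.770 = 0.0634.

6.34 wt%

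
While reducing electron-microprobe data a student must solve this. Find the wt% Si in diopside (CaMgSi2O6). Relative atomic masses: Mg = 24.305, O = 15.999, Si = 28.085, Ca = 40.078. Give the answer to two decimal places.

25.94 mass %

Formula mass = 1·40.078 + 1·24.305 + 2·28.085 + 6·15.999 = 216.547 g/mol, of which 56.170 g is Si.
So Si makes up 56.170/216.547 = 0.2594 of the mass, i.e. 25.94%.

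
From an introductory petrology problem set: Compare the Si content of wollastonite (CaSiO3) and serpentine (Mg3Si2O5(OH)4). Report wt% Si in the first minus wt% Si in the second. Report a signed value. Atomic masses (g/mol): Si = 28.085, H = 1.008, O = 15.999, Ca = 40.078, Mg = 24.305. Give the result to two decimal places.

Si in CaSiO3: molar mass 116.160 g/mol; 1×28.085 = 28.085 g → 24.18 wt%.
Si in Mg3Si2O5(OH)4: molar mass 277.108 g/mol; 2×28.085 = 56.170 g → 20.27 wt%.
Difference = 24.18 − 20.27 = 3.91 percentage points.

3.91 percentage points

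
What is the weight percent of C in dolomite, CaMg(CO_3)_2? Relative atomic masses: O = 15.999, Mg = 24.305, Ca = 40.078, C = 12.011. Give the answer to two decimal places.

13.03 mass %

Formula mass = 1·40.078 + 1·24.305 + 2·12.011 + 6·15.999 = 184.399 g/mol, of which 24.022 g is C.
So C makes up 24.022/184.399 = 0.1303 of the mass, i.e. 13.03%.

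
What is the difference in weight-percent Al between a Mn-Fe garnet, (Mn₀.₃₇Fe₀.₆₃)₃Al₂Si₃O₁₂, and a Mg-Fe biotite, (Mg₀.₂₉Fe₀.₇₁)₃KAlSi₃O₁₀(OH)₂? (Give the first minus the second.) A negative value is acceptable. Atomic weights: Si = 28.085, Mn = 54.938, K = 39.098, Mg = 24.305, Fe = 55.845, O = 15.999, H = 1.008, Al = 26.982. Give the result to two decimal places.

First mineral: 53.964 g Al in 496.735 g formula = 10.86 wt% Al.
Second mineral: 26.982 g Al in 484.434 g formula = 5.57 wt% Al.
10.86% − 5.57% gives a difference of 5.29 percentage points.

5.29 percentage points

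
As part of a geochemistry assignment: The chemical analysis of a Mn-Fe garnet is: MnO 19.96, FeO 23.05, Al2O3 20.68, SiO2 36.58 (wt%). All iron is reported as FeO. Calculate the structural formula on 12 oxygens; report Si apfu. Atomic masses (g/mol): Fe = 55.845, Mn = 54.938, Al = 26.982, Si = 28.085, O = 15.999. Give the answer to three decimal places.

3.009 Si apfu

MnO (M=70.937): mol = 0.28138; Mn = 0.28138, O = 0.28138.
FeO (M=71.844): mol = 0.32083; Fe = 0.32083, O = 0.32083.
Al2O3 (M=101.961): mol = 0.20282; Al = 0.40564, O = 0.60846.
SiO2 (M=60.083): mol = 0.60882; Si = 0.60882, O = 1.21764.
ΣO = 2.42831; factor = 12/ΣO = 4.94171.
Si apfu = 0.60882 × 4.94171 = 3.009.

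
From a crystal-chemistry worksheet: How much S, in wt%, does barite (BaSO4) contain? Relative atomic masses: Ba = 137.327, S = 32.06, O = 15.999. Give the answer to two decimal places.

Molar mass of BaSO4: 1·137.327 + 1·32.06 + 4·15.999 = 233.383 g/mol.
Mass of S per formula unit: 1 × 32.06 = 32.060 g.
Weight fraction S = 32.060 / 233.383 = 0.1374.

13.74 wt%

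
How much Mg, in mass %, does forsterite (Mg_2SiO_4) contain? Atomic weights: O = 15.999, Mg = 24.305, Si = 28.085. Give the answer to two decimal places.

Formula mass = 2×24.305 + 1×28.085 + 4×15.999 = 140.691 g/mol, of which 48.610 g is Mg.
So Mg makes up 48.610/140.691 = 0.3455 of the mass, i.e. 34.55%.

34.55 mass %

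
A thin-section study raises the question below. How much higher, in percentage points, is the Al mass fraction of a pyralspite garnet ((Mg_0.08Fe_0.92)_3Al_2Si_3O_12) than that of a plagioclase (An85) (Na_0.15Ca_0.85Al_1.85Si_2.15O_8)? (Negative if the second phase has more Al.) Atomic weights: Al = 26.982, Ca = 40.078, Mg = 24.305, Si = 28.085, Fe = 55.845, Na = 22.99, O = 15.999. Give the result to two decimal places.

First mineral: 53.964 g Al in 490.172 g formula = 11.01 wt% Al.
Second mineral: 49.917 g Al in 275.806 g formula = 18.10 wt% Al.
11.01% − 18.10% gives a difference of -7.09 percentage points.

-7.09 percentage points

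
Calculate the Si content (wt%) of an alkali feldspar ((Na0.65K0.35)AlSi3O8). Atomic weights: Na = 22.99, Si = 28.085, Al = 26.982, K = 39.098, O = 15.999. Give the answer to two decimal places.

M((Na0.65K0.35)AlSi3O8) = 267.857 g/mol.
Si contributes 3 × 28.085 = 84.255 g per mole.
84.255/267.857 = 0.3146 → 31.46%.

31.46 wt%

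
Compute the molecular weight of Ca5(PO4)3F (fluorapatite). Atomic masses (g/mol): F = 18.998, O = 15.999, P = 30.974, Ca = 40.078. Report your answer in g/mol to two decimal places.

M = 5(40.078) + 3(30.974) + 12(15.999) + 1(18.998)

504.30 g/mol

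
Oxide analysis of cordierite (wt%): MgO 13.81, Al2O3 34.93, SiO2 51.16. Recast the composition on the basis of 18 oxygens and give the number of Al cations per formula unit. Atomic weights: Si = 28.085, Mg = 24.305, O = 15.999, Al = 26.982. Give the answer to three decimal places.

13.81 wt% MgO ÷ 40.304 g/mol = 0.34265 mol, giving 0.34265 Mg and 0.34265 O.
34.93 wt% Al2O3 ÷ 101.961 g/mol = 0.34258 mol, giving 0.68516 Al and 1.02774 O.
51.16 wt% SiO2 ÷ 60.083 g/mol = 0.85149 mol, giving 0.85149 Si and 1.70298 O.
Oxygen sums to 3.07337; scaling by 18/3.07337 = 5.85676 puts the formula on 18 O.
Al: 0.68516 × 5.85676 = 4.013 atoms per formula unit.

4.013 Al apfu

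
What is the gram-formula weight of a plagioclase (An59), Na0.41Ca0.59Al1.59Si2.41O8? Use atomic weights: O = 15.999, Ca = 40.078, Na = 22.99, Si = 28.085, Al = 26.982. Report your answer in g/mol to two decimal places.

271.65 g/mol

The formula mass is the sum 0.41*22.99 + 0.59*40.078 + 1.59*26.982 + 2.41*28.085 + 8*15.999.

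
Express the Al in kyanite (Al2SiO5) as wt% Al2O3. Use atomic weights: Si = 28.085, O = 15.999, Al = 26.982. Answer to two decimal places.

Formula mass = 162.044 g/mol.
2 Al → 1.0000 mol Al2O3 per formula unit; M(Al2O3) = 101.961, so Al2O3 mass = 101.961 g.
101.961/162.044 × 100 = 62.92 wt%.

62.92 wt%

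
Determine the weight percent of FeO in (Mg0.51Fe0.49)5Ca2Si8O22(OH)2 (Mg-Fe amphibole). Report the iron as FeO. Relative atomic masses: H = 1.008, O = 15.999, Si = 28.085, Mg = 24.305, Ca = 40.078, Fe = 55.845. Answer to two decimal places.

Formula mass = 889.626 g/mol.
2.45 Fe → 2.4500 mol FeO per formula unit; M(FeO) = 71.844, so FeO mass = 176.018 g.
176.018/889.626 × 100 = 19.79 wt%.

19.79 wt%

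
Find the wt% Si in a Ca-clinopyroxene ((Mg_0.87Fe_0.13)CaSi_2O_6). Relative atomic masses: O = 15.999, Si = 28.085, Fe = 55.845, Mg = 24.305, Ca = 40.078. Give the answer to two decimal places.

M((Mg_0.87Fe_0.13)CaSi_2O_6) = 220.647 g/mol.
Si contributes 2 × 28.085 = 56.170 g per mole.
56.170/220.647 = 0.2546 → 25.46%.

25.46 wt%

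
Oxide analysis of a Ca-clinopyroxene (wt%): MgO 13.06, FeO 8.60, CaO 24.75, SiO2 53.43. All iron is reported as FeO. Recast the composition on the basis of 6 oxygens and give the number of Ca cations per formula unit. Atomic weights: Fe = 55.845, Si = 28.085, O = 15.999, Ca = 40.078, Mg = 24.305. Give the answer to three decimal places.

0.994 Ca apfu

MgO: 13.06/40.304 = 0.32404 mol → 0.32404 mol Mg, 0.32404 mol O.
FeO: 8.60/71.844 = 0.11970 mol → 0.11970 mol Fe, 0.11970 mol O.
CaO: 24.75/56.077 = 0.44136 mol → 0.44136 mol Ca, 0.44136 mol O.
SiO2: 53.43/60.083 = 0.88927 mol → 0.88927 mol Si, 1.77854 mol O.
Total oxygen = 2.66364 mol. Normalization factor = 6/2.66364 = 2.25256.
Ca per 6 O = 0.44136 × 2.25256 = 0.994.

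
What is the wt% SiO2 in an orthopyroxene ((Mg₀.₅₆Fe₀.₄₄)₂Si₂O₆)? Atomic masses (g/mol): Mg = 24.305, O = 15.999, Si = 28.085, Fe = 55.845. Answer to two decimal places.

Formula mass = 228.529 g/mol.
2 Si → 2.0000 mol SiO2 per formula unit; M(SiO2) = 60.083, so SiO2 mass = 120.166 g.
120.166/228.529 × 100 = 52.58 wt%.

52.58 wt%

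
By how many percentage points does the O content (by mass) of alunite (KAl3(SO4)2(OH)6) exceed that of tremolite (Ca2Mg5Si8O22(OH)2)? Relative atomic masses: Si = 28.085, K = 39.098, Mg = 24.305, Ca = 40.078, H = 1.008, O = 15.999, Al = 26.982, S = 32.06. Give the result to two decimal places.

O in KAl3(SO4)2(OH)6: molar mass 414.198 g/mol; 14×15.999 = 223.986 g → 54.08 wt%.
O in Ca2Mg5Si8O22(OH)2: molar mass 812.353 g/mol; 24×15.999 = 383.976 g → 47.27 wt%.
Difference = 54.08 − 47.27 = 6.81 percentage points.

6.81 percentage points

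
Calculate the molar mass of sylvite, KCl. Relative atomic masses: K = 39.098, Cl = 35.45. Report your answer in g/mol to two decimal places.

M = 1*39.098 + 1*35.45

74.55 g/mol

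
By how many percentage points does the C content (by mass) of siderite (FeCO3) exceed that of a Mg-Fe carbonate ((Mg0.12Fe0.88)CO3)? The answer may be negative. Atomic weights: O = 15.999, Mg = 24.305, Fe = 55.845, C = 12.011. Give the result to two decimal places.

-0.35 percentage points

C in FeCO3: molar mass 115.853 g/mol; 1×12.011 = 12.011 g → 10.37 wt%.
C in (Mg0.12Fe0.88)CO3: molar mass 112.068 g/mol; 1×12.011 = 12.011 g → 10.72 wt%.
Difference = 10.37 − 10.72 = -0.35 percentage points.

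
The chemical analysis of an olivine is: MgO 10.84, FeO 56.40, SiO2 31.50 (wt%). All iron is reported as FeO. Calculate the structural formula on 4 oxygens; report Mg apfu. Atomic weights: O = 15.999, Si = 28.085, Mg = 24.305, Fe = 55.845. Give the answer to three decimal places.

10.84 wt% MgO ÷ 40.304 g/mol = 0.26896 mol, giving 0.26896 Mg and 0.26896 O.
56.40 wt% FeO ÷ 71.844 g/mol = 0.78503 mol, giving 0.78503 Fe and 0.78503 O.
31.50 wt% SiO2 ÷ 60.083 g/mol = 0.52427 mol, giving 0.52427 Si and 1.04854 O.
Oxygen sums to 2.10253; scaling by 4/2.10253 = 1.90247 puts the formula on 4 O.
Mg: 0.26896 × 1.90247 = 0.512 atoms per formula unit.

0.512 Mg apfu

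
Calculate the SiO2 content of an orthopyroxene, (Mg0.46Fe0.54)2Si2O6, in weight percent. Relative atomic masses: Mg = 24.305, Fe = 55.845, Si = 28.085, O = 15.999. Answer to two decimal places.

Formula mass = 234.837 g/mol.
2 Si → 2.0000 mol SiO2 per formula unit; M(SiO2) = 60.083, so SiO2 mass = 120.166 g.
120.166/234.837 × 100 = 51.17 wt%.

51.17 wt%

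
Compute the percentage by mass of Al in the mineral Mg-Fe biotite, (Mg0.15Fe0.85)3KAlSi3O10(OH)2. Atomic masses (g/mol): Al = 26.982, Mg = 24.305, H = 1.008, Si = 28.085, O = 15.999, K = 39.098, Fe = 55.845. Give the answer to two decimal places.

5.42 wt%

Formula mass = 0.45·24.305 + 2.55·55.845 + 1·39.098 + 1·26.982 + 3·28.085 + 12·15.999 + 2·1.008 = 497.681 g/mol, of which 26.982 g is Al.
So Al makes up 26.982/497.681 = 0.0542 of the mass, i.e. 5.42%.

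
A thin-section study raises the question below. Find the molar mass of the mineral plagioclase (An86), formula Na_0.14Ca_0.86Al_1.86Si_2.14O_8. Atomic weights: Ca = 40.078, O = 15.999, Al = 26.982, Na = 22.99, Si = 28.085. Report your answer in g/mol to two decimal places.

275.97 g/mol

The formula mass is the sum 0.14·22.99 + 0.86·40.078 + 1.86·26.982 + 2.14·28.085 + 8·15.999.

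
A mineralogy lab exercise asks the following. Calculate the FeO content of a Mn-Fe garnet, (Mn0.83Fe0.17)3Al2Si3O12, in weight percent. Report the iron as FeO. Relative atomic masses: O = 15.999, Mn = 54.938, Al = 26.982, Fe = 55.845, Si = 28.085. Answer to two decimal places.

M((Mn0.83Fe0.17)3Al2Si3O12) = 495.484 g/mol; M(FeO) = 71.844 g/mol.
Moles FeO per formula unit = 0.51 Fe ÷ 1 = 0.5100.
FeO fraction = (0.5100 × 71.844) / 495.484 = 36.640/495.484 = 0.0739.

7.39 wt%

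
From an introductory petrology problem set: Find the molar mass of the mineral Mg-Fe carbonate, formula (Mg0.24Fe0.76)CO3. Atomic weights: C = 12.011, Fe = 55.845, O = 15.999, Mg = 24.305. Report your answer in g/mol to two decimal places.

108.28 g/mol

The formula mass is the sum 0.24×24.305 + 0.76×55.845 + 1×12.011 + 3×15.999.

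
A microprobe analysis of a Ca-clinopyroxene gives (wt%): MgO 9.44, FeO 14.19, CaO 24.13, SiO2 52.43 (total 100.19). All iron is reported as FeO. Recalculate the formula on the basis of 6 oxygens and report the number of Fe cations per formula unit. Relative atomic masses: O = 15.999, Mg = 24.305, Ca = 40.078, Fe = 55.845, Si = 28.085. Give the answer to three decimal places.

MgO (M=40.304): mol = 0.23422; Mg = 0.23422, O = 0.23422.
FeO (M=71.844): mol = 0.19751; Fe = 0.19751, O = 0.19751.
CaO (M=56.077): mol = 0.43030; Ca = 0.43030, O = 0.43030.
SiO2 (M=60.083): mol = 0.87263; Si = 0.87263, O = 1.74526.
ΣO = 2.60729; factor = 6/ΣO = 2.30124.
Fe apfu = 0.19751 × 2.30124 = 0.455.

0.455 Fe apfu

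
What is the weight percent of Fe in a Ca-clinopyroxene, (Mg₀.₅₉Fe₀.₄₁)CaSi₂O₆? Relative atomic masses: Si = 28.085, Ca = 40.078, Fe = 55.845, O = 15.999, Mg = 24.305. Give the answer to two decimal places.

9.98 weight percent

Formula mass = 0.59*24.305 + 0.41*55.845 + 1*40.078 + 2*28.085 + 6*15.999 = 229.478 g/mol, of which 22.896 g is Fe.
So Fe makes up 22.896/229.478 = 0.0998 of the mass, i.e. 9.98%.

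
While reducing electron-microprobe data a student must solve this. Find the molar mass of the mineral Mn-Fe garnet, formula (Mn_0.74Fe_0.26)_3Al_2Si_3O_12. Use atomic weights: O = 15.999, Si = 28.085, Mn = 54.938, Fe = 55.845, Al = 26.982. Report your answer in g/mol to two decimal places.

Mn: 2.22 × 54.938 = 121.9624
Fe: 0.78 × 55.845 = 43.5591
Al: 2 × 26.982 = 53.9640
Si: 3 × 28.085 = 84.2550
O: 12 × 15.999 = 191.9880
Summing the contributions gives the formula mass.

495.73 g/mol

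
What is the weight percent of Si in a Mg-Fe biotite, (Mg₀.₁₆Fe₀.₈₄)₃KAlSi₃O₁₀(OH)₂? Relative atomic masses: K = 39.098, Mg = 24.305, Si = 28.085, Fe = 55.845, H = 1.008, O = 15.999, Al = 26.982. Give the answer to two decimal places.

16.96 wt%

M((Mg₀.₁₆Fe₀.₈₄)₃KAlSi₃O₁₀(OH)₂) = 496.735 g/mol.
Si contributes 3 × 28.085 = 84.255 g per mole.
84.255/496.735 = 0.1696 → 16.96%.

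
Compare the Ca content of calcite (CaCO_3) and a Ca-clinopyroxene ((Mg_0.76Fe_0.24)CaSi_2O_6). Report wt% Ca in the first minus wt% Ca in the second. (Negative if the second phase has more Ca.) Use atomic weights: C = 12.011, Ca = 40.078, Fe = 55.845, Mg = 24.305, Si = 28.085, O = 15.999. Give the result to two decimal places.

M(CaCO_3) = 100.086 g/mol, so wt% Ca = 40.078/100.086 × 100 = 40.04%.
M((Mg_0.76Fe_0.24)CaSi_2O_6) = 224.117 g/mol, so wt% Ca = 40.078/224.117 × 100 = 17.88%.
40.04 − 17.88 = 22.16 pp.

22.16 percentage points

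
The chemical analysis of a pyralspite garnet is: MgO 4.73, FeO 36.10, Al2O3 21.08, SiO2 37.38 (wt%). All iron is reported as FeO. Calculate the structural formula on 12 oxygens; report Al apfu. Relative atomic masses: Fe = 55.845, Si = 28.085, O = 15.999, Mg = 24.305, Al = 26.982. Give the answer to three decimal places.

4.73 wt% MgO ÷ 40.304 g/mol = 0.11736 mol, giving 0.11736 Mg and 0.11736 O.
36.10 wt% FeO ÷ 71.844 g/mol = 0.50248 mol, giving 0.50248 Fe and 0.50248 O.
21.08 wt% Al2O3 ÷ 101.961 g/mol = 0.20675 mol, giving 0.41350 Al and 0.62025 O.
37.38 wt% SiO2 ÷ 60.083 g/mol = 0.62214 mol, giving 0.62214 Si and 1.24428 O.
Oxygen sums to 2.48437; scaling by 12/2.48437 = 4.83020 puts the formula on 12 O.
Al: 0.41350 × 4.83020 = 1.997 atoms per formula unit.

1.997 Al apfu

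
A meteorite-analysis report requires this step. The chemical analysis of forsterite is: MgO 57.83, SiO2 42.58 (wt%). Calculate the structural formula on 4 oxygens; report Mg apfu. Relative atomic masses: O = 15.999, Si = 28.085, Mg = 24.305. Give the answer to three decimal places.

MgO (M=40.304): mol = 1.43485; Mg = 1.43485, O = 1.43485.
SiO2 (M=60.083): mol = 0.70869; Si = 0.70869, O = 1.41738.
ΣO = 2.85223; factor = 4/ΣO = 1.40241.
Mg apfu = 1.43485 × 1.40241 = 2.012.

2.012 Mg apfu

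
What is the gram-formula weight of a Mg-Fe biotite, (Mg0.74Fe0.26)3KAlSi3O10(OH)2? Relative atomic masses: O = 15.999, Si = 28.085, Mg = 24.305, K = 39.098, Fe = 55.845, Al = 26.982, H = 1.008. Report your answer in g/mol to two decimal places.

441.86 g/mol

Mg: 2.22 × 24.305 = 53.9571
Fe: 0.78 × 55.845 = 43.5591
K: 1 × 39.098 = 39.0980
Al: 1 × 26.982 = 26.9820
Si: 3 × 28.085 = 84.2550
O: 12 × 15.999 = 191.9880
H: 2 × 1.008 = 2.0160
Summing the contributions gives the formula mass.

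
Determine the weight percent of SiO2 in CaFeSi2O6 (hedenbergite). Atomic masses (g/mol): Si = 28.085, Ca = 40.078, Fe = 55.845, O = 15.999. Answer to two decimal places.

48.44 wt%

Molar mass of CaFeSi2O6 = 1*40.078 + 1*55.845 + 2*28.085 + 6*15.999 = 248.087 g/mol.
Each formula unit contains 2 Si, equivalent to 2/1 = 2.0000 mol SiO2.
M(SiO2) = 1×28.085 + 2×15.999 = 60.083 g/mol.
Mass of SiO2 per formula unit = 2.0000 × 60.083 = 120.166 g.
SiO2 wt% = 120.166 / 248.087 × 100 = 48.44%.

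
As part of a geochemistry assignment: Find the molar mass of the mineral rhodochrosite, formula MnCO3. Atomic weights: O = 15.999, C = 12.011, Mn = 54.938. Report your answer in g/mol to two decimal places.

M = 1·54.938 + 1·12.011 + 3·15.999

114.95 g/mol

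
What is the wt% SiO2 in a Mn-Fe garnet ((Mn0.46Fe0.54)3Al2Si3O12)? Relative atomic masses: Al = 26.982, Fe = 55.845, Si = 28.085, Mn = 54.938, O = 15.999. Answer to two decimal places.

36.30 wt%

Formula mass = 496.490 g/mol.
3 Si → 3.0000 mol SiO2 per formula unit; M(SiO2) = 60.083, so SiO2 mass = 180.249 g.
180.249/496.490 × 100 = 36.30 wt%.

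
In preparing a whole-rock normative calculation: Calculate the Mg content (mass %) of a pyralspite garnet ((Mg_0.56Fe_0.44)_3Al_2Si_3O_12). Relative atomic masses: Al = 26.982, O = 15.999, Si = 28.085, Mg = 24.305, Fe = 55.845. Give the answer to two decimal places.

9.18 mass %

Molar mass of (Mg_0.56Fe_0.44)_3Al_2Si_3O_12: 1.68·24.305 + 1.32·55.845 + 2·26.982 + 3·28.085 + 12·15.999 = 444.755 g/mol.
Mass of Mg per formula unit: 1.68 × 24.305 = 40.832 g.
Weight fraction Mg = 40.832 / 444.755 = 0.0918.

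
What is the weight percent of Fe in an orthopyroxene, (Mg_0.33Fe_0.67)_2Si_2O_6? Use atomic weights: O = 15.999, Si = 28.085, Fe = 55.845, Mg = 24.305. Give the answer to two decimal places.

30.79 mass %

Molar mass of (Mg_0.33Fe_0.67)_2Si_2O_6: 0.66·24.305 + 1.34·55.845 + 2·28.085 + 6·15.999 = 243.038 g/mol.
Mass of Fe per formula unit: 1.34 × 55.845 = 74.832 g.
Weight fraction Fe = 74.832 / 243.038 = 0.3079.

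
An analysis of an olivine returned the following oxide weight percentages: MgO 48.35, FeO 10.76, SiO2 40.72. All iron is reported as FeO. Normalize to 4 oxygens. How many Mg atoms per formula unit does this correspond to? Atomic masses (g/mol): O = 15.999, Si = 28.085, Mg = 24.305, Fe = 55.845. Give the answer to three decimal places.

1.774 Mg apfu

MgO (M=40.304): mol = 1.19963; Mg = 1.19963, O = 1.19963.
FeO (M=71.844): mol = 0.14977; Fe = 0.14977, O = 0.14977.
SiO2 (M=60.083): mol = 0.67773; Si = 0.67773, O = 1.35546.
ΣO = 2.70486; factor = 4/ΣO = 1.47882.
Mg apfu = 1.19963 × 1.47882 = 1.774.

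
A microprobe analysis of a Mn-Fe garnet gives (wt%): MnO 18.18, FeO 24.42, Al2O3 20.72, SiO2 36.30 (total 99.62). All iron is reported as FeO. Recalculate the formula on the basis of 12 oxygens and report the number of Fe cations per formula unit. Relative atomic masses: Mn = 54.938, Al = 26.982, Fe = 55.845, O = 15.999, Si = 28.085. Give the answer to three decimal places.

MnO: 18.18/70.937 = 0.25628 mol → 0.25628 mol Mn, 0.25628 mol O.
FeO: 24.42/71.844 = 0.33990 mol → 0.33990 mol Fe, 0.33990 mol O.
Al2O3: 20.72/101.961 = 0.20321 mol → 0.40642 mol Al, 0.60963 mol O.
SiO2: 36.30/60.083 = 0.60416 mol → 0.60416 mol Si, 1.20832 mol O.
Total oxygen = 2.41413 mol. Normalization factor = 12/2.41413 = 4.97073.
Fe per 12 O = 0.33990 × 4.97073 = 1.690.

1.690 Fe apfu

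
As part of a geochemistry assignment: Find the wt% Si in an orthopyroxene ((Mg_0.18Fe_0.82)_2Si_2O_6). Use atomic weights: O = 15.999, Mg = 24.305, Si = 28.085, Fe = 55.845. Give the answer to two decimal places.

M((Mg_0.18Fe_0.82)_2Si_2O_6) = 252.500 g/mol.
Si contributes 2 × 28.085 = 56.170 g per mole.
56.170/252.500 = 0.2225 → 22.25%.

22.25 weight percent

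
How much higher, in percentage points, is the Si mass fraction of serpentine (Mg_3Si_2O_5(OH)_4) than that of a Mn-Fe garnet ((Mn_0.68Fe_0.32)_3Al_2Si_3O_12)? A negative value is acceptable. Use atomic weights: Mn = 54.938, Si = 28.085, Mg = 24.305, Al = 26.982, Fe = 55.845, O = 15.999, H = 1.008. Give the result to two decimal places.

3.28 percentage points

First mineral: 56.170 g Si in 277.108 g formula = 20.27 wt% Si.
Second mineral: 84.255 g Si in 495.892 g formula = 16.99 wt% Si.
20.27% − 16.99% gives a difference of 3.28 percentage points.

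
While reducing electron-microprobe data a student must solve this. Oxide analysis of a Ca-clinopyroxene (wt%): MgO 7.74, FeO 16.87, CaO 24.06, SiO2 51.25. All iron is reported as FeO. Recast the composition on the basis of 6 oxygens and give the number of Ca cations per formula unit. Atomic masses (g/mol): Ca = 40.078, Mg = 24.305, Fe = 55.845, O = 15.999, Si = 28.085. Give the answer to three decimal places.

7.74 wt% MgO ÷ 40.304 g/mol = 0.19204 mol, giving 0.19204 Mg and 0.19204 O.
16.87 wt% FeO ÷ 71.844 g/mol = 0.23481 mol, giving 0.23481 Fe and 0.23481 O.
24.06 wt% CaO ÷ 56.077 g/mol = 0.42905 mol, giving 0.42905 Ca and 0.42905 O.
51.25 wt% SiO2 ÷ 60.083 g/mol = 0.85299 mol, giving 0.85299 Si and 1.70598 O.
Oxygen sums to 2.56188; scaling by 6/2.56188 = 2.34203 puts the formula on 6 O.
Ca: 0.42905 × 2.34203 = 1.005 atoms per formula unit.

1.005 Ca apfu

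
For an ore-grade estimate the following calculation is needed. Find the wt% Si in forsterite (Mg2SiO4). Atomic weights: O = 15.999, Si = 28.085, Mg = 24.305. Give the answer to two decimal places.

M(Mg2SiO4) = 140.691 g/mol.
Si contributes 1 × 28.085 = 28.085 g per mole.
28.085/140.691 = 0.1996 → 19.96%.

19.96 mass %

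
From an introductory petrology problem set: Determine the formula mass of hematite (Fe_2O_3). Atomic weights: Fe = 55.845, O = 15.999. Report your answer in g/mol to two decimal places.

M = 2*55.845 + 3*15.999

159.69 g/mol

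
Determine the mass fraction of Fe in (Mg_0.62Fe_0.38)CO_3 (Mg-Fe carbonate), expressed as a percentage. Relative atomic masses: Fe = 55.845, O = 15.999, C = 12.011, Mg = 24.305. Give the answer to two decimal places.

M((Mg_0.62Fe_0.38)CO_3) = 96.298 g/mol.
Fe contributes 0.38 × 55.845 = 21.221 g per mole.
21.221/96.298 = 0.2204 → 22.04%.

22.04 mass %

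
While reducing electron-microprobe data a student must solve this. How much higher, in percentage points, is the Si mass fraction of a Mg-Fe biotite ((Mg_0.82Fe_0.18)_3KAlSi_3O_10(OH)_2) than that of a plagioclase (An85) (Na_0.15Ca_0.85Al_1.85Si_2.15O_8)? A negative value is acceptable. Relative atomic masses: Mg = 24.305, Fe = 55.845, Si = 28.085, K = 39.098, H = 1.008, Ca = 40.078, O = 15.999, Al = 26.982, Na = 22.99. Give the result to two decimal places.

First mineral: 84.255 g Si in 434.286 g formula = 19.40 wt% Si.
Second mineral: 60.383 g Si in 275.806 g formula = 21.89 wt% Si.
19.40% − 21.89% gives a difference of -2.49 percentage points.

-2.49 percentage points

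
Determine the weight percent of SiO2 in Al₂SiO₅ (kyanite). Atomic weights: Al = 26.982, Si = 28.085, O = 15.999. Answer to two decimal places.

Formula mass = 162.044 g/mol.
1 Si → 1.0000 mol SiO2 per formula unit; M(SiO2) = 60.083, so SiO2 mass = 60.083 g.
60.083/162.044 × 100 = 37.08 wt%.

37.08 wt%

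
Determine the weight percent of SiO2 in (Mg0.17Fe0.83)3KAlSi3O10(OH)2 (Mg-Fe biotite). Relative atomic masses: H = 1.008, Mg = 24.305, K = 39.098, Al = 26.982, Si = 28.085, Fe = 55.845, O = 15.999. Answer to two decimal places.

36.36 wt%

Formula mass = 495.789 g/mol.
3 Si → 3.0000 mol SiO2 per formula unit; M(SiO2) = 60.083, so SiO2 mass = 180.249 g.
180.249/495.789 × 100 = 36.36 wt%.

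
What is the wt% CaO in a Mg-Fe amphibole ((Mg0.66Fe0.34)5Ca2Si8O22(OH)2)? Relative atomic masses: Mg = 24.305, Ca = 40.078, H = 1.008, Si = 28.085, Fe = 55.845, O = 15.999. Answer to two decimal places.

12.95 wt%

Formula mass = 865.971 g/mol.
2 Ca → 2.0000 mol CaO per formula unit; M(CaO) = 56.077, so CaO mass = 112.154 g.
112.154/865.971 × 100 = 12.95 wt%.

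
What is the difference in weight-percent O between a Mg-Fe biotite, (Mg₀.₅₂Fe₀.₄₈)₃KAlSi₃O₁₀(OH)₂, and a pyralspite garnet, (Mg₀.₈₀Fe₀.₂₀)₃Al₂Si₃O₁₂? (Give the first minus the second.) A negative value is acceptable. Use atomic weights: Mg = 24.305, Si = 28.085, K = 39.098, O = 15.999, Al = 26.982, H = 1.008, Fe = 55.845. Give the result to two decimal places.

-3.99 percentage points

First mineral: 191.988 g O in 462.672 g formula = 41.50 wt% O.
Second mineral: 191.988 g O in 422.046 g formula = 45.49 wt% O.
41.50% − 45.49% gives a difference of -3.99 percentage points.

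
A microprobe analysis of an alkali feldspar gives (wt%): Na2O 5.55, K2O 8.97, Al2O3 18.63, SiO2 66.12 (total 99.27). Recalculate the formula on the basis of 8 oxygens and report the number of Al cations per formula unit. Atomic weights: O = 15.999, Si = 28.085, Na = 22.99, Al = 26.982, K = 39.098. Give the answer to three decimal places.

0.996 Al apfu

Na2O: 5.55/61.979 = 0.08955 mol → 0.17910 mol Na, 0.08955 mol O.
K2O: 8.97/94.195 = 0.09523 mol → 0.19046 mol K, 0.09523 mol O.
Al2O3: 18.63/101.961 = 0.18272 mol → 0.36544 mol Al, 0.54816 mol O.
SiO2: 66.12/60.083 = 1.10048 mol → 1.10048 mol Si, 2.20096 mol O.
Total oxygen = 2.93390 mol. Normalization factor = 8/2.93390 = 2.72675.
Al per 8 O = 0.36544 × 2.72675 = 0.996.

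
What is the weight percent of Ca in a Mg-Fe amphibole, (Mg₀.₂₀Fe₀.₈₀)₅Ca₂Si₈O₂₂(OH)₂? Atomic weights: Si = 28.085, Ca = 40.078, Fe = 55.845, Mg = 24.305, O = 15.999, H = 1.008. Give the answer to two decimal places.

8.54 weight percent

Formula mass = 1×24.305 + 4×55.845 + 2×40.078 + 8×28.085 + 24×15.999 + 2×1.008 = 938.513 g/mol, of which 80.156 g is Ca.
So Ca makes up 80.156/938.513 = 0.0854 of the mass, i.e. 8.54%.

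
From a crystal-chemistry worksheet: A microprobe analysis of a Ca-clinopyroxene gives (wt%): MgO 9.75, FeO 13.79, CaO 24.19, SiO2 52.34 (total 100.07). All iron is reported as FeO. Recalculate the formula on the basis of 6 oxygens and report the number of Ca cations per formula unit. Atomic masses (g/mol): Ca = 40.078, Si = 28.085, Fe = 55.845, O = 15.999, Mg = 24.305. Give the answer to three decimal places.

MgO: 9.75/40.304 = 0.24191 mol → 0.24191 mol Mg, 0.24191 mol O.
FeO: 13.79/71.844 = 0.19194 mol → 0.19194 mol Fe, 0.19194 mol O.
CaO: 24.19/56.077 = 0.43137 mol → 0.43137 mol Ca, 0.43137 mol O.
SiO2: 52.34/60.083 = 0.87113 mol → 0.87113 mol Si, 1.74226 mol O.
Total oxygen = 2.60748 mol. Normalization factor = 6/2.60748 = 2.30107.
Ca per 6 O = 0.43137 × 2.30107 = 0.993.

0.993 Ca apfu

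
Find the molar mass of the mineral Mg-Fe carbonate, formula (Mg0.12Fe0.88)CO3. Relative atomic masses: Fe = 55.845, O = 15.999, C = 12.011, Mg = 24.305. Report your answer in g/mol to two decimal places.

112.07 g/mol

Mg: 0.12 × 24.305 = 2.9166
Fe: 0.88 × 55.845 = 49.1436
C: 1 × 12.011 = 12.0110
O: 3 × 15.999 = 47.9970
Summing the contributions gives the formula mass.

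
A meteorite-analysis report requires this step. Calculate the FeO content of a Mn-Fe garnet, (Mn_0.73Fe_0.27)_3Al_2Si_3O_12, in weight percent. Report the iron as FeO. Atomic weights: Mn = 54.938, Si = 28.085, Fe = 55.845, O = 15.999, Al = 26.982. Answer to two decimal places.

11.74 wt%

Formula mass = 495.756 g/mol.
0.81 Fe → 0.8100 mol FeO per formula unit; M(FeO) = 71.844, so FeO mass = 58.194 g.
58.194/495.756 × 100 = 11.74 wt%.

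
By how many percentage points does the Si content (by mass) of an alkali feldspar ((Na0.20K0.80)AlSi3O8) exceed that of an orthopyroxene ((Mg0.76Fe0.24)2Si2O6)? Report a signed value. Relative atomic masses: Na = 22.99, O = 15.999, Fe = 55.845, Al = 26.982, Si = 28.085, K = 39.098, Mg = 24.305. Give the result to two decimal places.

Si in (Na0.20K0.80)AlSi3O8: molar mass 275.105 g/mol; 3×28.085 = 84.255 g → 30.63 wt%.
Si in (Mg0.76Fe0.24)2Si2O6: molar mass 215.913 g/mol; 2×28.085 = 56.170 g → 26.02 wt%.
Difference = 30.63 − 26.02 = 4.61 percentage points.

4.61 percentage points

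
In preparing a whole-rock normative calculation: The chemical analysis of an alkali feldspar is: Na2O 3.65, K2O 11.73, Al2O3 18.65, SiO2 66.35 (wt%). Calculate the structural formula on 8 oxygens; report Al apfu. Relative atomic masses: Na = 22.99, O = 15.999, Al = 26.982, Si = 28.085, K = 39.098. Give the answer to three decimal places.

Na2O: 3.65/61.979 = 0.05889 mol → 0.11778 mol Na, 0.05889 mol O.
K2O: 11.73/94.195 = 0.12453 mol → 0.24906 mol K, 0.12453 mol O.
Al2O3: 18.65/101.961 = 0.18291 mol → 0.36582 mol Al, 0.54873 mol O.
SiO2: 66.35/60.083 = 1.10431 mol → 1.10431 mol Si, 2.20862 mol O.
Total oxygen = 2.94077 mol. Normalization factor = 8/2.94077 = 2.72038.
Al per 8 O = 0.36582 × 2.72038 = 0.995.

0.995 Al apfu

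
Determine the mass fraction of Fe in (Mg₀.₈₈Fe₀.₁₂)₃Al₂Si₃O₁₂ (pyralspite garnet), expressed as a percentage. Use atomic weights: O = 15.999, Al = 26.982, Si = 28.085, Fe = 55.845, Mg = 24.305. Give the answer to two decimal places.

4.85 weight percent

Formula mass = 2.64*24.305 + 0.36*55.845 + 2*26.982 + 3*28.085 + 12*15.999 = 414.476 g/mol, of which 20.104 g is Fe.
So Fe makes up 20.104/414.476 = 0.0485 of the mass, i.e. 4.85%.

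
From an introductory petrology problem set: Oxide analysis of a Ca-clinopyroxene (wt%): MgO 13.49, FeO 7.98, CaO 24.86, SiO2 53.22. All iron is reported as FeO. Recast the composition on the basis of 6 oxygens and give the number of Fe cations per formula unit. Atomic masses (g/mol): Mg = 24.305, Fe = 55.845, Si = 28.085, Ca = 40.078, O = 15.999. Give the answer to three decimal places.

0.250 Fe apfu

13.49 wt% MgO ÷ 40.304 g/mol = 0.33471 mol, giving 0.33471 Mg and 0.33471 O.
7.98 wt% FeO ÷ 71.844 g/mol = 0.11107 mol, giving 0.11107 Fe and 0.11107 O.
24.86 wt% CaO ÷ 56.077 g/mol = 0.44332 mol, giving 0.44332 Ca and 0.44332 O.
53.22 wt% SiO2 ÷ 60.083 g/mol = 0.88577 mol, giving 0.88577 Si and 1.77154 O.
Oxygen sums to 2.66064; scaling by 6/2.66064 = 2.25510 puts the formula on 6 O.
Fe: 0.11107 × 2.25510 = 0.250 atoms per formula unit.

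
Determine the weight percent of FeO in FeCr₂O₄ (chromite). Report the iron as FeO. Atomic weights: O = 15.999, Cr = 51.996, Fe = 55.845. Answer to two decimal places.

32.10 wt%

M(FeCr₂O₄) = 223.833 g/mol; M(FeO) = 71.844 g/mol.
Moles FeO per formula unit = 1 Fe ÷ 1 = 1.0000.
FeO fraction = (1.0000 × 71.844) / 223.833 = 71.844/223.833 = 0.3210.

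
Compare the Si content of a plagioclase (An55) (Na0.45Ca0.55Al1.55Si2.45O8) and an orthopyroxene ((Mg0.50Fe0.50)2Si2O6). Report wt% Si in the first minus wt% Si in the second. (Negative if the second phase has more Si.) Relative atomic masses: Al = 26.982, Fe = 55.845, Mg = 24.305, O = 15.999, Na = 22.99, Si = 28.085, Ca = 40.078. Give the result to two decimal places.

1.21 percentage points

Si in Na0.45Ca0.55Al1.55Si2.45O8: molar mass 271.011 g/mol; 2.45×28.085 = 68.808 g → 25.39 wt%.
Si in (Mg0.50Fe0.50)2Si2O6: molar mass 232.314 g/mol; 2×28.085 = 56.170 g → 24.18 wt%.
Difference = 25.39 − 24.18 = 1.21 percentage points.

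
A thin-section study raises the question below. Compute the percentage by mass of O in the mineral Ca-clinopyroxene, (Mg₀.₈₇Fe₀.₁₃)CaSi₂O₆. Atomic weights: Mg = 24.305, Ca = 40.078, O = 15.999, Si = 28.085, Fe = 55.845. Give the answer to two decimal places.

43.51 weight percent

Molar mass of (Mg₀.₈₇Fe₀.₁₃)CaSi₂O₆: 0.87*24.305 + 0.13*55.845 + 1*40.078 + 2*28.085 + 6*15.999 = 220.647 g/mol.
Mass of O per formula unit: 6 × 15.999 = 95.994 g.
Weight fraction O = 95.994 / 220.647 = 0.4351.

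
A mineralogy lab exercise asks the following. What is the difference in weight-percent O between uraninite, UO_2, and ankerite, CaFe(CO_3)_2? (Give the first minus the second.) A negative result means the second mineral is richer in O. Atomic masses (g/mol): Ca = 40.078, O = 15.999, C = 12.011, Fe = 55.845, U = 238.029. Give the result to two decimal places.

First mineral: 31.998 g O in 270.027 g formula = 11.85 wt% O.
Second mineral: 95.994 g O in 215.939 g formula = 44.45 wt% O.
11.85% − 44.45% gives a difference of -32.60 percentage points.

-32.60 percentage points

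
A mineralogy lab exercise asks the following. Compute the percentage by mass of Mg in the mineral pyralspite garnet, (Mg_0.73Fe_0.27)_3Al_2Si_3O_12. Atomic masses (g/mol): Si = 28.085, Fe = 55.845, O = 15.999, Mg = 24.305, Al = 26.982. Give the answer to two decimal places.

M((Mg_0.73Fe_0.27)_3Al_2Si_3O_12) = 428.669 g/mol.
Mg contributes 2.19 × 24.305 = 53.228 g per mole.
53.228/428.669 = 0.1242 → 12.42%.

12.42 wt%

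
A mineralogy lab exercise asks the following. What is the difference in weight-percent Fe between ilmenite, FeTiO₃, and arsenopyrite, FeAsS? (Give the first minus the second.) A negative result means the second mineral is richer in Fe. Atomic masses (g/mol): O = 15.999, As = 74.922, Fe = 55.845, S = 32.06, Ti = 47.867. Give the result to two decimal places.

2.51 percentage points

M(FeTiO₃) = 151.709 g/mol, so wt% Fe = 55.845/151.709 × 100 = 36.81%.
M(FeAsS) = 162.827 g/mol, so wt% Fe = 55.845/162.827 × 100 = 34.30%.
36.81 − 34.30 = 2.51 pp.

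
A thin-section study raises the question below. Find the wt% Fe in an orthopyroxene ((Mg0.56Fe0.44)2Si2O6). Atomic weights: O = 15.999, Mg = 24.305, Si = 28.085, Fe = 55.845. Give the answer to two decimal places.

21.50 wt%

M((Mg0.56Fe0.44)2Si2O6) = 228.529 g/mol.
Fe contributes 0.88 × 55.845 = 49.144 g per mole.
49.144/228.529 = 0.2150 → 21.50%.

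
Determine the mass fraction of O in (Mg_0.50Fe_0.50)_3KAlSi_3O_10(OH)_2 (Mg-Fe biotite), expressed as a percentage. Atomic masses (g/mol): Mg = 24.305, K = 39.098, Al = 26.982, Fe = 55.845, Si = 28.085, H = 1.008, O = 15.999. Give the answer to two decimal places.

Molar mass of (Mg_0.50Fe_0.50)_3KAlSi_3O_10(OH)_2: 1.50·24.305 + 1.50·55.845 + 1·39.098 + 1·26.982 + 3·28.085 + 12·15.999 + 2·1.008 = 464.564 g/mol.
Mass of O per formula unit: 12 × 15.999 = 191.988 g.
Weight fraction O = 191.988 / 464.564 = 0.4133.

41.33 weight percent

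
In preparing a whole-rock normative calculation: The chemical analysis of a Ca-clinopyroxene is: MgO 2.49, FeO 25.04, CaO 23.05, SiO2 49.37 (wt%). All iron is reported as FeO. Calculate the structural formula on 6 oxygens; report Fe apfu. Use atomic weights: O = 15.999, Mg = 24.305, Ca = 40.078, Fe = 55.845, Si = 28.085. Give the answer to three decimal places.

MgO (M=40.304): mol = 0.06178; Mg = 0.06178, O = 0.06178.
FeO (M=71.844): mol = 0.34853; Fe = 0.34853, O = 0.34853.
CaO (M=56.077): mol = 0.41104; Ca = 0.41104, O = 0.41104.
SiO2 (M=60.083): mol = 0.82170; Si = 0.82170, O = 1.64340.
ΣO = 2.46475; factor = 6/ΣO = 2.43432.
Fe apfu = 0.34853 × 2.43432 = 0.848.

0.848 Fe apfu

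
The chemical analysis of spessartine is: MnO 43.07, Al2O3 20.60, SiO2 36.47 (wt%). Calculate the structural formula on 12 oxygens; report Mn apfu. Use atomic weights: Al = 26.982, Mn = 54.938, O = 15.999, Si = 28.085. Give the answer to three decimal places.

43.07 wt% MnO ÷ 70.937 g/mol = 0.60716 mol, giving 0.60716 Mn and 0.60716 O.
20.60 wt% Al2O3 ÷ 101.961 g/mol = 0.20204 mol, giving 0.40408 Al and 0.60612 O.
36.47 wt% SiO2 ÷ 60.083 g/mol = 0.60699 mol, giving 0.60699 Si and 1.21398 O.
Oxygen sums to 2.42726; scaling by 12/2.42726 = 4.94385 puts the formula on 12 O.
Mn: 0.60716 × 4.94385 = 3.002 atoms per formula unit.

3.002 Mn apfu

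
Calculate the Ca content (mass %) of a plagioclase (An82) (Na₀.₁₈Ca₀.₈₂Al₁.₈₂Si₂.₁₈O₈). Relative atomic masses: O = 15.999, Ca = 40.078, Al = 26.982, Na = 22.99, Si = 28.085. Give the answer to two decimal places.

Formula mass = 0.18×22.99 + 0.82×40.078 + 1.82×26.982 + 2.18×28.085 + 8×15.999 = 275.327 g/mol, of which 32.864 g is Ca.
So Ca makes up 32.864/275.327 = 0.1194 of the mass, i.e. 11.94%.

11.94 mass %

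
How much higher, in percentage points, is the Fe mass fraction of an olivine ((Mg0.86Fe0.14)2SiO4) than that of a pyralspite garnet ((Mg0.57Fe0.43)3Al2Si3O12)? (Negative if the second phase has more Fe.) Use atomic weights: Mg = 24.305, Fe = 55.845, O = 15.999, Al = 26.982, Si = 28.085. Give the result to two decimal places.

First mineral: 15.637 g Fe in 149.522 g formula = 10.46 wt% Fe.
Second mineral: 72.040 g Fe in 443.809 g formula = 16.23 wt% Fe.
10.46% − 16.23% gives a difference of -5.77 percentage points.

-5.77 percentage points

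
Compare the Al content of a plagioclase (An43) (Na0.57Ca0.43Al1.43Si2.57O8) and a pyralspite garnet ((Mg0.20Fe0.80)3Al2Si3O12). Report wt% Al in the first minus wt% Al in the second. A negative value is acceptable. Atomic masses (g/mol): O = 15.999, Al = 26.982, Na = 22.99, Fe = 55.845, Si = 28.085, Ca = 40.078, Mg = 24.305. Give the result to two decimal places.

3.07 percentage points

M(Na0.57Ca0.43Al1.43Si2.57O8) = 269.093 g/mol, so wt% Al = 38.584/269.093 × 100 = 14.34%.
M((Mg0.20Fe0.80)3Al2Si3O12) = 478.818 g/mol, so wt% Al = 53.964/478.818 × 100 = 11.27%.
14.34 − 11.27 = 3.07 pp.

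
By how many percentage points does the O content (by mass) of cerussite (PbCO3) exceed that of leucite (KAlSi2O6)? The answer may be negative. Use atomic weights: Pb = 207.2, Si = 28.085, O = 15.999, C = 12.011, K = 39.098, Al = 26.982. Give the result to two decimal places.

O in PbCO3: molar mass 267.208 g/mol; 3×15.999 = 47.997 g → 17.96 wt%.
O in KAlSi2O6: molar mass 218.244 g/mol; 6×15.999 = 95.994 g → 43.98 wt%.
Difference = 17.96 − 43.98 = -26.02 percentage points.

-26.02 percentage points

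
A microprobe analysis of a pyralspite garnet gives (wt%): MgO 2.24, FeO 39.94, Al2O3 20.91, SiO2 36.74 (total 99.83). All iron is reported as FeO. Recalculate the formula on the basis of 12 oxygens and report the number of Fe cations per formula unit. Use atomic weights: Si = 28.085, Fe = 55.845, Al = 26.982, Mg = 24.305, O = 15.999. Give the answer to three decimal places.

2.723 Fe apfu

MgO: 2.24/40.304 = 0.05558 mol → 0.05558 mol Mg, 0.05558 mol O.
FeO: 39.94/71.844 = 0.55593 mol → 0.55593 mol Fe, 0.55593 mol O.
Al2O3: 20.91/101.961 = 0.20508 mol → 0.41016 mol Al, 0.61524 mol O.
SiO2: 36.74/60.083 = 0.61149 mol → 0.61149 mol Si, 1.22298 mol O.
Total oxygen = 2.44973 mol. Normalization factor = 12/2.44973 = 4.89850.
Fe per 12 O = 0.55593 × 4.89850 = 2.723.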